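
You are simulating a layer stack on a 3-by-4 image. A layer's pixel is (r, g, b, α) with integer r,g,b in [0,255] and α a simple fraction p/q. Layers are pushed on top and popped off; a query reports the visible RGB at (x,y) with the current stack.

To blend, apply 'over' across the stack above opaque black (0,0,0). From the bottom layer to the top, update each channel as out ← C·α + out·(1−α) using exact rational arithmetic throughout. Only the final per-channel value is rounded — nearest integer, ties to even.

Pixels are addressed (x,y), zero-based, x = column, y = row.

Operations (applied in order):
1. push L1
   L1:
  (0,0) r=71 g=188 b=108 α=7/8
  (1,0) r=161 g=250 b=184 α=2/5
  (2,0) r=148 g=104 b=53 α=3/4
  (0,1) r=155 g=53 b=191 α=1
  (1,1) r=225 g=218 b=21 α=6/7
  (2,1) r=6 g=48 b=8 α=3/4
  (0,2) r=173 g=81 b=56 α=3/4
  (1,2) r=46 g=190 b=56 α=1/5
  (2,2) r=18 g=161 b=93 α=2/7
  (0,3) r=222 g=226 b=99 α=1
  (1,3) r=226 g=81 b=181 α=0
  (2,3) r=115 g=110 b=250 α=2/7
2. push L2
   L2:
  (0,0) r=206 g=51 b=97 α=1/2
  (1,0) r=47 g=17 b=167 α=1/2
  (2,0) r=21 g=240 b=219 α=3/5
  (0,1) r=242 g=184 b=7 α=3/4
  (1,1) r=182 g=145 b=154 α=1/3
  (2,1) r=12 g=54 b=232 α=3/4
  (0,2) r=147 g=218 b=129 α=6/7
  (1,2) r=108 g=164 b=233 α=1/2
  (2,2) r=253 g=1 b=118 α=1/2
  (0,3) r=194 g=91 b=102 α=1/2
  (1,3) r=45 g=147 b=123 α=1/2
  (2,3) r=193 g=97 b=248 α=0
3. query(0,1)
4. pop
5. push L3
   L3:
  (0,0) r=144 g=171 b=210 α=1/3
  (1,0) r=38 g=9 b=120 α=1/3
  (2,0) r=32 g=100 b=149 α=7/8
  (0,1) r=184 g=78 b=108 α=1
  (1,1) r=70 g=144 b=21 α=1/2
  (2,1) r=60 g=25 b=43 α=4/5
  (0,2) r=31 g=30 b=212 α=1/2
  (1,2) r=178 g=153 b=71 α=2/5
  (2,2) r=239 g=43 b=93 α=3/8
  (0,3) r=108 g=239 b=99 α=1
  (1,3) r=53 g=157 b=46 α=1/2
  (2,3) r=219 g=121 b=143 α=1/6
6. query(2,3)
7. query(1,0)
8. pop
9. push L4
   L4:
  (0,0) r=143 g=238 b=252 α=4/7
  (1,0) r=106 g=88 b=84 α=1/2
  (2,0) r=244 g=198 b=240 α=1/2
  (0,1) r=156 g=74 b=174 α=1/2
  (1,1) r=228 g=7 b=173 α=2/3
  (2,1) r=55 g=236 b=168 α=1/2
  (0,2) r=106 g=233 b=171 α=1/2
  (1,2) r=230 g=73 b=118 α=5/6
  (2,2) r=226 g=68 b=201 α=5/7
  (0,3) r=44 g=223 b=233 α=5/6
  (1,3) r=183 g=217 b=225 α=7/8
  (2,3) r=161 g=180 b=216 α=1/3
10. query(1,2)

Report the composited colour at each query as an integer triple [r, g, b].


at x=0,y=1 over L1,L2:
+L1 (α=1) → [155, 53, 191]
+L2 (α=3/4) → [881/4, 605/4, 53]
= [220, 151, 53]

(2,3) stack=L1,L3; from [0,0,0]:
L1 α=2/7: [230/7, 220/7, 500/7]
L3 α=1/6: [2683/42, 649/14, 1167/14]
→ [64, 46, 83]

at x=1,y=0 over L1,L3:
+L1 (α=2/5) → [322/5, 100, 368/5]
+L3 (α=1/3) → [278/5, 209/3, 1336/15]
= [56, 70, 89]

(1,2) stack=L1,L4; from [0,0,0]:
L1 α=1/5: [46/5, 38, 56/5]
L4 α=5/6: [966/5, 403/6, 501/5]
rounded: [193, 67, 100]


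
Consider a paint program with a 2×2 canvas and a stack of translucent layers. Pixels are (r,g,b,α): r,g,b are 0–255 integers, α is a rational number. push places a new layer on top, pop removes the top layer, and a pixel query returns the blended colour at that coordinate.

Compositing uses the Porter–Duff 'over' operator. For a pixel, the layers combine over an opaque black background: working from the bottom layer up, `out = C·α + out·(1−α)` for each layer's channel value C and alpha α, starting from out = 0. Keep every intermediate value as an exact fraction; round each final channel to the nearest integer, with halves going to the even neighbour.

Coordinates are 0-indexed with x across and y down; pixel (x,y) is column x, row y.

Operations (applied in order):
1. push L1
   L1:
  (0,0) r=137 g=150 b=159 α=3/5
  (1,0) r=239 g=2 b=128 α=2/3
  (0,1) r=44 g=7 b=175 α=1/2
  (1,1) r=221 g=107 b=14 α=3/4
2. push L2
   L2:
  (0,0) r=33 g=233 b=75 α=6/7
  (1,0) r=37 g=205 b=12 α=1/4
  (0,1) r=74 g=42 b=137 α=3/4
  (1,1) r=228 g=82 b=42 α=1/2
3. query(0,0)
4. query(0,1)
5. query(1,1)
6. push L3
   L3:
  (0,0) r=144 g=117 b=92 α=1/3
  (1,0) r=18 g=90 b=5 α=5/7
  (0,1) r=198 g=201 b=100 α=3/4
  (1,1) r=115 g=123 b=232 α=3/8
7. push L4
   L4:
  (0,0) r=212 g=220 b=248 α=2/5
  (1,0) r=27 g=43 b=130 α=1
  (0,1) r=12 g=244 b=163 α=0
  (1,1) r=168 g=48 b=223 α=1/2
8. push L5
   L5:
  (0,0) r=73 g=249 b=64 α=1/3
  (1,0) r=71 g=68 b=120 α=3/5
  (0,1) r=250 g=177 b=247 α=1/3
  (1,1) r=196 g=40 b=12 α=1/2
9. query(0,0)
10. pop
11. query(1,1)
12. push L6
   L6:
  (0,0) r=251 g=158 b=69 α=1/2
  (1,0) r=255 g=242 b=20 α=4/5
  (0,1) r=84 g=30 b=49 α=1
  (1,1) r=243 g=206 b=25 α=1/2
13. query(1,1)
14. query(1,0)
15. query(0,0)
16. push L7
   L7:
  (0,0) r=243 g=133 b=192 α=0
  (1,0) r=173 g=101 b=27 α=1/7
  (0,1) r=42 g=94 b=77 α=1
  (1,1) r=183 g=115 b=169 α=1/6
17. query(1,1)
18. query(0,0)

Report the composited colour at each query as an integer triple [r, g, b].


(0,0) stack=L1,L2; from [0,0,0]:
L1 α=3/5: [411/5, 90, 477/5]
L2 α=6/7: [1401/35, 1488/7, 2727/35]
→ [40, 213, 78]

(0,1) stack=L1,L2; from [0,0,0]:
L1 α=1/2: [22, 7/2, 175/2]
L2 α=3/4: [61, 259/8, 997/8]
→ [61, 32, 125]

at x=1,y=1 over L1,L2:
L1 α=3/4: [663/4, 321/4, 21/2]
L2 α=1/2: [1575/8, 649/8, 105/4]
rounded: [197, 81, 26]

(0,0) stack=L1,L2,L3,L4,L5; from [0,0,0]:
+L1 (α=3/5) → [411/5, 90, 477/5]
+L2 (α=6/7) → [1401/35, 1488/7, 2727/35]
+L3 (α=1/3) → [2614/35, 1265/7, 8674/105]
+L4 (α=2/5) → [22682/175, 1375/7, 26034/175]
+L5 (α=1/3) → [58139/525, 4493/21, 63268/525]
→ [111, 214, 121]

(1,1) stack=L1,L2,L3,L4; from [0,0,0]:
L1 α=3/4: [663/4, 321/4, 21/2]
L2 α=1/2: [1575/8, 649/8, 105/4]
L3 α=3/8: [10635/64, 6197/64, 3309/32]
L4 α=1/2: [21387/128, 9269/128, 10445/64]
rounded: [167, 72, 163]

query (1,1) [L1,L2,L3,L4,L6] — begin 0,0,0
after L1 α=3/4: [663/4, 321/4, 21/2]
after L2 α=1/2: [1575/8, 649/8, 105/4]
after L3 α=3/8: [10635/64, 6197/64, 3309/32]
after L4 α=1/2: [21387/128, 9269/128, 10445/64]
after L6 α=1/2: [52491/256, 35637/256, 12045/128]
= [205, 139, 94]

at x=1,y=0 over L1,L2,L3,L4,L6:
after L1 α=2/3: [478/3, 4/3, 256/3]
after L2 α=1/4: [515/4, 209/4, 67]
after L3 α=5/7: [695/14, 1109/14, 159/7]
after L4 α=1: [27, 43, 130]
after L6 α=4/5: [1047/5, 1011/5, 42]
= [209, 202, 42]

at x=0,y=0 over L1,L2,L3,L4,L6:
+L1 (α=3/5) → [411/5, 90, 477/5]
+L2 (α=6/7) → [1401/35, 1488/7, 2727/35]
+L3 (α=1/3) → [2614/35, 1265/7, 8674/105]
+L4 (α=2/5) → [22682/175, 1375/7, 26034/175]
+L6 (α=1/2) → [66607/350, 2481/14, 38109/350]
→ [190, 177, 109]

(1,1) stack=L1,L2,L3,L4,L6,L7; from [0,0,0]:
after L1 α=3/4: [663/4, 321/4, 21/2]
after L2 α=1/2: [1575/8, 649/8, 105/4]
after L3 α=3/8: [10635/64, 6197/64, 3309/32]
after L4 α=1/2: [21387/128, 9269/128, 10445/64]
after L6 α=1/2: [52491/256, 35637/256, 12045/128]
after L7 α=1/6: [103101/512, 207625/1536, 81857/768]
→ [201, 135, 107]

query (0,0) [L1,L2,L3,L4,L6,L7] — begin 0,0,0
L1 α=3/5: [411/5, 90, 477/5]
L2 α=6/7: [1401/35, 1488/7, 2727/35]
L3 α=1/3: [2614/35, 1265/7, 8674/105]
L4 α=2/5: [22682/175, 1375/7, 26034/175]
L6 α=1/2: [66607/350, 2481/14, 38109/350]
L7 α=0: [66607/350, 2481/14, 38109/350]
= [190, 177, 109]


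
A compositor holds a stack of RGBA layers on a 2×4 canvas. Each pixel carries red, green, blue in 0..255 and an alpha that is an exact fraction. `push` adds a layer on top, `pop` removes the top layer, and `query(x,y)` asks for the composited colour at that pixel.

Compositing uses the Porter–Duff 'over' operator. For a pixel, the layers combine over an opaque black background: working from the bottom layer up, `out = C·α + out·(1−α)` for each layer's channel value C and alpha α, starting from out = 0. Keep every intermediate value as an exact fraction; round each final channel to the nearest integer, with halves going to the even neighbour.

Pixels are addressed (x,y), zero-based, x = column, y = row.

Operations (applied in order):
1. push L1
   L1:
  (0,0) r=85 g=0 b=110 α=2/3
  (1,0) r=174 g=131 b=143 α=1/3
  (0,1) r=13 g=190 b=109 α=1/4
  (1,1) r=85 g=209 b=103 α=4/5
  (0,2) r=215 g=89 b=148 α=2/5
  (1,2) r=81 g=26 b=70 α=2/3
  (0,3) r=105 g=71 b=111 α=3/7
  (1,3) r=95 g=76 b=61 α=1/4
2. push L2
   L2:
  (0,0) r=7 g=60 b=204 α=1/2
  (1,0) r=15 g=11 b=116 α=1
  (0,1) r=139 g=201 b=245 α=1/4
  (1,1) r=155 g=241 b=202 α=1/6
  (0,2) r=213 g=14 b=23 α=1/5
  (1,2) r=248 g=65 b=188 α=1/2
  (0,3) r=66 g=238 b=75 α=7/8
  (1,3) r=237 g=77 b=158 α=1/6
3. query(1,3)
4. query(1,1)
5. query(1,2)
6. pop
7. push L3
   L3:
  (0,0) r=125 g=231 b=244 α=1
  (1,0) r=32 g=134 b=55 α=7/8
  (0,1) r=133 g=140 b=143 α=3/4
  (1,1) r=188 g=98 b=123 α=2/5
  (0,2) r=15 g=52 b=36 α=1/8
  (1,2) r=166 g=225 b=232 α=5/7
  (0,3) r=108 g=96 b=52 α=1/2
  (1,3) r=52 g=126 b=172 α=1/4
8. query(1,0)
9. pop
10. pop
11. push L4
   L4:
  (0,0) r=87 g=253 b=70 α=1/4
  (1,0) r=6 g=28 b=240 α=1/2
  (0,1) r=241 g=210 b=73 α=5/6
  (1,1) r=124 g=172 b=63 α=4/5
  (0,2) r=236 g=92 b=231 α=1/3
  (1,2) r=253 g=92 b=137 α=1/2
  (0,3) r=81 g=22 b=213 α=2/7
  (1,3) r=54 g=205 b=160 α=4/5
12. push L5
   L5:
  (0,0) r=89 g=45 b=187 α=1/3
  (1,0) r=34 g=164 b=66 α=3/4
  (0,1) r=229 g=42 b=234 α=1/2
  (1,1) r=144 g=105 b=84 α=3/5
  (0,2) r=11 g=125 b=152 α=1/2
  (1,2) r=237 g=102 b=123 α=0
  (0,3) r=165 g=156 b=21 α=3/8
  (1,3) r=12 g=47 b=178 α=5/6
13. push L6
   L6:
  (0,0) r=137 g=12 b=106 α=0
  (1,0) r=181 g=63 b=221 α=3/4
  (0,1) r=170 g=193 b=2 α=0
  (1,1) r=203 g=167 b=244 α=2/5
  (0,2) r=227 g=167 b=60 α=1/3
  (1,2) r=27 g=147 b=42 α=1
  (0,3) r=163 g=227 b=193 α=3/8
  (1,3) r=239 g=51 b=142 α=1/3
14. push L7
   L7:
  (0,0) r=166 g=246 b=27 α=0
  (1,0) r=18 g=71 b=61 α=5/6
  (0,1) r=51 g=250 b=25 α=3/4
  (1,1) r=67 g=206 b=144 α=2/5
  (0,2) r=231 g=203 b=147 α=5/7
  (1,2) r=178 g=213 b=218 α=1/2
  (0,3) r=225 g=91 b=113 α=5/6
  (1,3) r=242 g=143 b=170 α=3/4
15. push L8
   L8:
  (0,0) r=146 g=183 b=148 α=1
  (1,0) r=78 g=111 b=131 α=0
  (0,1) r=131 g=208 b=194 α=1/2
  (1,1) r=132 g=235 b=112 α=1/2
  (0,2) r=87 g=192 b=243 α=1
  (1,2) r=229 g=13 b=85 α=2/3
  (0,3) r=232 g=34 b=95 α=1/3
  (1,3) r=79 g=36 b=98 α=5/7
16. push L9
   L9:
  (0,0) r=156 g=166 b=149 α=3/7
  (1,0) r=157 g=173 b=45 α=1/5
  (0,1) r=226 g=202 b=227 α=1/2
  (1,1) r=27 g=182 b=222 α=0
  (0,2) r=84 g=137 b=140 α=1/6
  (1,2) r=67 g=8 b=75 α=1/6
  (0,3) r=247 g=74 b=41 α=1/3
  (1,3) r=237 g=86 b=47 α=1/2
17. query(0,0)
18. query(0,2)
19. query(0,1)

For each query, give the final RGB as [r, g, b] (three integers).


(1,3) stack=L1,L2; from [0,0,0]:
L1 α=1/4: [95/4, 19, 61/4]
L2 α=1/6: [1423/24, 86/3, 937/24]
= [59, 29, 39]

at x=1,y=1 over L1,L2:
L1 α=4/5: [68, 836/5, 412/5]
L2 α=1/6: [165/2, 359/2, 307/3]
→ [82, 180, 102]

query (1,2) [L1,L2] — begin 0,0,0
+L1 (α=2/3) → [54, 52/3, 140/3]
+L2 (α=1/2) → [151, 247/6, 352/3]
= [151, 41, 117]

(1,0) stack=L1,L3; from [0,0,0]:
L1 α=1/3: [58, 131/3, 143/3]
L3 α=7/8: [141/4, 2945/24, 649/12]
= [35, 123, 54]

at x=0,y=0 over L4,L5,L6,L7,L8,L9:
after L4 α=1/4: [87/4, 253/4, 35/2]
after L5 α=1/3: [265/6, 343/6, 74]
after L6 α=0: [265/6, 343/6, 74]
after L7 α=0: [265/6, 343/6, 74]
after L8 α=1: [146, 183, 148]
after L9 α=3/7: [1052/7, 1230/7, 1039/7]
→ [150, 176, 148]

at x=0,y=2 over L4,L5,L6,L7,L8,L9:
L4 α=1/3: [236/3, 92/3, 77]
L5 α=1/2: [269/6, 467/6, 229/2]
L6 α=1/3: [950/9, 968/9, 289/3]
L7 α=5/7: [12295/63, 11071/63, 2783/21]
L8 α=1: [87, 192, 243]
L9 α=1/6: [173/2, 1097/6, 1355/6]
→ [86, 183, 226]

at x=0,y=1 over L4,L5,L6,L7,L8,L9:
L4 α=5/6: [1205/6, 175, 365/6]
L5 α=1/2: [2579/12, 217/2, 1769/12]
L6 α=0: [2579/12, 217/2, 1769/12]
L7 α=3/4: [4415/48, 1717/8, 2669/48]
L8 α=1/2: [10703/96, 3381/16, 11981/96]
L9 α=1/2: [32399/192, 6613/32, 33773/192]
= [169, 207, 176]


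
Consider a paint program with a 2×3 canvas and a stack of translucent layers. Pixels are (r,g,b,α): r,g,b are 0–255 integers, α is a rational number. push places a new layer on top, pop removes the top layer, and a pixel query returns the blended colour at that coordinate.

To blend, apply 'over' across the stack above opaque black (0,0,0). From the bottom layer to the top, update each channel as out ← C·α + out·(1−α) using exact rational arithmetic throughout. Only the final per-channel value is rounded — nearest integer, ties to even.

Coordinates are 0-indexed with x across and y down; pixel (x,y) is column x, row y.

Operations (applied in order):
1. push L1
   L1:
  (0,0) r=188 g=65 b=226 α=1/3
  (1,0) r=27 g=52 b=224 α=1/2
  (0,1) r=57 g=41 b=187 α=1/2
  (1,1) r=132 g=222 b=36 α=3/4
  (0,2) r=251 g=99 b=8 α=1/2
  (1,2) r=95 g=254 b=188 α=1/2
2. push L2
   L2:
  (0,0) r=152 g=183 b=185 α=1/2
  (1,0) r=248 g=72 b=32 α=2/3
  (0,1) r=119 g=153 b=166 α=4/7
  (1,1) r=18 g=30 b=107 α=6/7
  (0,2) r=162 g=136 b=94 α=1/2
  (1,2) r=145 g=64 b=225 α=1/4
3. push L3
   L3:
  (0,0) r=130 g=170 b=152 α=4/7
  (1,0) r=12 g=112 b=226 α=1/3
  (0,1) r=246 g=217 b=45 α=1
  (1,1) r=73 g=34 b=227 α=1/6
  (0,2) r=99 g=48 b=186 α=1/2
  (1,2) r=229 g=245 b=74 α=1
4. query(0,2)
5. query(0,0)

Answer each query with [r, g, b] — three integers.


(0,2) stack=L1,L2,L3; from [0,0,0]:
+L1 (α=1/2) → [251/2, 99/2, 4]
+L2 (α=1/2) → [575/4, 371/4, 49]
+L3 (α=1/2) → [971/8, 563/8, 235/2]
= [121, 70, 118]

query (0,0) [L1,L2,L3] — begin 0,0,0
after L1 α=1/3: [188/3, 65/3, 226/3]
after L2 α=1/2: [322/3, 307/3, 781/6]
after L3 α=4/7: [842/7, 141, 1997/14]
= [120, 141, 143]


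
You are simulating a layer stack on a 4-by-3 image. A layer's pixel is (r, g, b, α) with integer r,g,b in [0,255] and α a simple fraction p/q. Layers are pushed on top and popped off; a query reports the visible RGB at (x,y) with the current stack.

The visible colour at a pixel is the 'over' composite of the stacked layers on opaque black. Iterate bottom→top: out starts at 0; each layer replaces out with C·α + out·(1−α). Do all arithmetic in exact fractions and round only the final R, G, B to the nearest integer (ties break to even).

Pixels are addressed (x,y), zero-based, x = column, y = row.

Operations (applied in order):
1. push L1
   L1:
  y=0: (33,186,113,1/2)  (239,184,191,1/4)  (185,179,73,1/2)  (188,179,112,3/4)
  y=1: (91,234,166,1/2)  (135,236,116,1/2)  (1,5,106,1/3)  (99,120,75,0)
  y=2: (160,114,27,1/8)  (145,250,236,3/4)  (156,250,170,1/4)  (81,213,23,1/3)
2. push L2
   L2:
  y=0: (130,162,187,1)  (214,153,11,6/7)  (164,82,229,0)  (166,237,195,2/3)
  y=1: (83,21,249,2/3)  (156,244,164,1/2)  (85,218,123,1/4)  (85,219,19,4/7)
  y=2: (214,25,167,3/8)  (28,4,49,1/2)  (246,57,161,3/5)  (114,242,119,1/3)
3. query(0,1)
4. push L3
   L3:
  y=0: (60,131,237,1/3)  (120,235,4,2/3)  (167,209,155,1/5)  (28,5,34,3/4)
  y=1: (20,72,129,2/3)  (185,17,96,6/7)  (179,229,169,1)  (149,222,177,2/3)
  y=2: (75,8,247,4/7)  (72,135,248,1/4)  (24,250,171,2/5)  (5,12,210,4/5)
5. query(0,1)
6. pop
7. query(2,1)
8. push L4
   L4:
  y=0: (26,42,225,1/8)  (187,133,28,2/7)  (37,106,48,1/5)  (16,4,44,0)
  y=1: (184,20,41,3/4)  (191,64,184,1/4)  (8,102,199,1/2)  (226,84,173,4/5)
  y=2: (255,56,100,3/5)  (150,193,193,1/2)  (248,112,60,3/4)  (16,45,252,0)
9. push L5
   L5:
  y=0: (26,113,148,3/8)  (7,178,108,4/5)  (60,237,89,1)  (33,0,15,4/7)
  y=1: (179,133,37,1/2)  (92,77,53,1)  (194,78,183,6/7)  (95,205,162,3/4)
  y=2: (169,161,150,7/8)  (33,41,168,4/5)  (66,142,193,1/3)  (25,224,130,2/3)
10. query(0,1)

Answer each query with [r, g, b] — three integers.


(0,1) stack=L1,L2; from [0,0,0]:
+L1 (α=1/2) → [91/2, 117, 83]
+L2 (α=2/3) → [141/2, 53, 581/3]
rounded: [70, 53, 194]

query (0,1) [L1,L2,L3] — begin 0,0,0
L1 α=1/2: [91/2, 117, 83]
L2 α=2/3: [141/2, 53, 581/3]
L3 α=2/3: [221/6, 197/3, 1355/9]
rounded: [37, 66, 151]

(2,1) stack=L1,L2; from [0,0,0]:
after L1 α=1/3: [1/3, 5/3, 106/3]
after L2 α=1/4: [43/2, 223/4, 229/4]
= [22, 56, 57]

query (0,1) [L1,L2,L4,L5] — begin 0,0,0
+L1 (α=1/2) → [91/2, 117, 83]
+L2 (α=2/3) → [141/2, 53, 581/3]
+L4 (α=3/4) → [1245/8, 113/4, 475/6]
+L5 (α=1/2) → [2677/16, 645/8, 697/12]
= [167, 81, 58]


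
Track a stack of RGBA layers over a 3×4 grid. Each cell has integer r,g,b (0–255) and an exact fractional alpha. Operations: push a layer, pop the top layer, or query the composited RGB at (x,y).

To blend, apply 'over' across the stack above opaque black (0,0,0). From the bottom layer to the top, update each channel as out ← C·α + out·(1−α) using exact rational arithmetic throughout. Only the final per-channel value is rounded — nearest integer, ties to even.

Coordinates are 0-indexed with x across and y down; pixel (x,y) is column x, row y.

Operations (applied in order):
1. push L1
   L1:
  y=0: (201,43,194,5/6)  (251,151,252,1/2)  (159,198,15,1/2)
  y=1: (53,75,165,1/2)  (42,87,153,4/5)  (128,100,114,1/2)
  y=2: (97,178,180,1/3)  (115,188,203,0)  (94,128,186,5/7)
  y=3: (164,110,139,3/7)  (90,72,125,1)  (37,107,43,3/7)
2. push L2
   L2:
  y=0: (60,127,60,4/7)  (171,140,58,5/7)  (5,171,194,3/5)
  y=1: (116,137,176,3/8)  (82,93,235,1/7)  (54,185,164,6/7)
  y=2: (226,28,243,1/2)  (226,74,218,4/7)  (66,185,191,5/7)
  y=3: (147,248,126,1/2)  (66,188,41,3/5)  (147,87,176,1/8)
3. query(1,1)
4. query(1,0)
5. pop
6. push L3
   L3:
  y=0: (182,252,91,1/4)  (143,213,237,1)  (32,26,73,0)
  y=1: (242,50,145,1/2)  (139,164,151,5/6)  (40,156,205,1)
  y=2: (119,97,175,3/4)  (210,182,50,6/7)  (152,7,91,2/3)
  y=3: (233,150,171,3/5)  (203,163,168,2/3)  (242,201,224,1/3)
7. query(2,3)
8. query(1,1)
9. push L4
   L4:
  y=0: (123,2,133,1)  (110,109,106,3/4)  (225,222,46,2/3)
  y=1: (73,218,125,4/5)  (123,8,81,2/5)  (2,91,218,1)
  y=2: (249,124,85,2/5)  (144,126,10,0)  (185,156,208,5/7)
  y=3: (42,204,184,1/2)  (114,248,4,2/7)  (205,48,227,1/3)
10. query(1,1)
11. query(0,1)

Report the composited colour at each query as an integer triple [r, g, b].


query (1,1) [L1,L2] — begin 0,0,0
L1 α=4/5: [168/5, 348/5, 612/5]
L2 α=1/7: [1418/35, 2553/35, 4847/35]
= [41, 73, 138]

query (1,0) [L1,L2] — begin 0,0,0
after L1 α=1/2: [251/2, 151/2, 126]
after L2 α=5/7: [158, 851/7, 542/7]
rounded: [158, 122, 77]

at x=2,y=3 over L1,L3:
+L1 (α=3/7) → [111/7, 321/7, 129/7]
+L3 (α=1/3) → [1916/21, 683/7, 1826/21]
rounded: [91, 98, 87]

query (1,1) [L1,L3] — begin 0,0,0
+L1 (α=4/5) → [168/5, 348/5, 612/5]
+L3 (α=5/6) → [3643/30, 2224/15, 4387/30]
rounded: [121, 148, 146]

(1,1) stack=L1,L3,L4; from [0,0,0]:
L1 α=4/5: [168/5, 348/5, 612/5]
L3 α=5/6: [3643/30, 2224/15, 4387/30]
L4 α=2/5: [6103/50, 2304/25, 6007/50]
→ [122, 92, 120]

query (0,1) [L1,L3,L4] — begin 0,0,0
+L1 (α=1/2) → [53/2, 75/2, 165/2]
+L3 (α=1/2) → [537/4, 175/4, 455/4]
+L4 (α=4/5) → [341/4, 3663/20, 491/4]
= [85, 183, 123]


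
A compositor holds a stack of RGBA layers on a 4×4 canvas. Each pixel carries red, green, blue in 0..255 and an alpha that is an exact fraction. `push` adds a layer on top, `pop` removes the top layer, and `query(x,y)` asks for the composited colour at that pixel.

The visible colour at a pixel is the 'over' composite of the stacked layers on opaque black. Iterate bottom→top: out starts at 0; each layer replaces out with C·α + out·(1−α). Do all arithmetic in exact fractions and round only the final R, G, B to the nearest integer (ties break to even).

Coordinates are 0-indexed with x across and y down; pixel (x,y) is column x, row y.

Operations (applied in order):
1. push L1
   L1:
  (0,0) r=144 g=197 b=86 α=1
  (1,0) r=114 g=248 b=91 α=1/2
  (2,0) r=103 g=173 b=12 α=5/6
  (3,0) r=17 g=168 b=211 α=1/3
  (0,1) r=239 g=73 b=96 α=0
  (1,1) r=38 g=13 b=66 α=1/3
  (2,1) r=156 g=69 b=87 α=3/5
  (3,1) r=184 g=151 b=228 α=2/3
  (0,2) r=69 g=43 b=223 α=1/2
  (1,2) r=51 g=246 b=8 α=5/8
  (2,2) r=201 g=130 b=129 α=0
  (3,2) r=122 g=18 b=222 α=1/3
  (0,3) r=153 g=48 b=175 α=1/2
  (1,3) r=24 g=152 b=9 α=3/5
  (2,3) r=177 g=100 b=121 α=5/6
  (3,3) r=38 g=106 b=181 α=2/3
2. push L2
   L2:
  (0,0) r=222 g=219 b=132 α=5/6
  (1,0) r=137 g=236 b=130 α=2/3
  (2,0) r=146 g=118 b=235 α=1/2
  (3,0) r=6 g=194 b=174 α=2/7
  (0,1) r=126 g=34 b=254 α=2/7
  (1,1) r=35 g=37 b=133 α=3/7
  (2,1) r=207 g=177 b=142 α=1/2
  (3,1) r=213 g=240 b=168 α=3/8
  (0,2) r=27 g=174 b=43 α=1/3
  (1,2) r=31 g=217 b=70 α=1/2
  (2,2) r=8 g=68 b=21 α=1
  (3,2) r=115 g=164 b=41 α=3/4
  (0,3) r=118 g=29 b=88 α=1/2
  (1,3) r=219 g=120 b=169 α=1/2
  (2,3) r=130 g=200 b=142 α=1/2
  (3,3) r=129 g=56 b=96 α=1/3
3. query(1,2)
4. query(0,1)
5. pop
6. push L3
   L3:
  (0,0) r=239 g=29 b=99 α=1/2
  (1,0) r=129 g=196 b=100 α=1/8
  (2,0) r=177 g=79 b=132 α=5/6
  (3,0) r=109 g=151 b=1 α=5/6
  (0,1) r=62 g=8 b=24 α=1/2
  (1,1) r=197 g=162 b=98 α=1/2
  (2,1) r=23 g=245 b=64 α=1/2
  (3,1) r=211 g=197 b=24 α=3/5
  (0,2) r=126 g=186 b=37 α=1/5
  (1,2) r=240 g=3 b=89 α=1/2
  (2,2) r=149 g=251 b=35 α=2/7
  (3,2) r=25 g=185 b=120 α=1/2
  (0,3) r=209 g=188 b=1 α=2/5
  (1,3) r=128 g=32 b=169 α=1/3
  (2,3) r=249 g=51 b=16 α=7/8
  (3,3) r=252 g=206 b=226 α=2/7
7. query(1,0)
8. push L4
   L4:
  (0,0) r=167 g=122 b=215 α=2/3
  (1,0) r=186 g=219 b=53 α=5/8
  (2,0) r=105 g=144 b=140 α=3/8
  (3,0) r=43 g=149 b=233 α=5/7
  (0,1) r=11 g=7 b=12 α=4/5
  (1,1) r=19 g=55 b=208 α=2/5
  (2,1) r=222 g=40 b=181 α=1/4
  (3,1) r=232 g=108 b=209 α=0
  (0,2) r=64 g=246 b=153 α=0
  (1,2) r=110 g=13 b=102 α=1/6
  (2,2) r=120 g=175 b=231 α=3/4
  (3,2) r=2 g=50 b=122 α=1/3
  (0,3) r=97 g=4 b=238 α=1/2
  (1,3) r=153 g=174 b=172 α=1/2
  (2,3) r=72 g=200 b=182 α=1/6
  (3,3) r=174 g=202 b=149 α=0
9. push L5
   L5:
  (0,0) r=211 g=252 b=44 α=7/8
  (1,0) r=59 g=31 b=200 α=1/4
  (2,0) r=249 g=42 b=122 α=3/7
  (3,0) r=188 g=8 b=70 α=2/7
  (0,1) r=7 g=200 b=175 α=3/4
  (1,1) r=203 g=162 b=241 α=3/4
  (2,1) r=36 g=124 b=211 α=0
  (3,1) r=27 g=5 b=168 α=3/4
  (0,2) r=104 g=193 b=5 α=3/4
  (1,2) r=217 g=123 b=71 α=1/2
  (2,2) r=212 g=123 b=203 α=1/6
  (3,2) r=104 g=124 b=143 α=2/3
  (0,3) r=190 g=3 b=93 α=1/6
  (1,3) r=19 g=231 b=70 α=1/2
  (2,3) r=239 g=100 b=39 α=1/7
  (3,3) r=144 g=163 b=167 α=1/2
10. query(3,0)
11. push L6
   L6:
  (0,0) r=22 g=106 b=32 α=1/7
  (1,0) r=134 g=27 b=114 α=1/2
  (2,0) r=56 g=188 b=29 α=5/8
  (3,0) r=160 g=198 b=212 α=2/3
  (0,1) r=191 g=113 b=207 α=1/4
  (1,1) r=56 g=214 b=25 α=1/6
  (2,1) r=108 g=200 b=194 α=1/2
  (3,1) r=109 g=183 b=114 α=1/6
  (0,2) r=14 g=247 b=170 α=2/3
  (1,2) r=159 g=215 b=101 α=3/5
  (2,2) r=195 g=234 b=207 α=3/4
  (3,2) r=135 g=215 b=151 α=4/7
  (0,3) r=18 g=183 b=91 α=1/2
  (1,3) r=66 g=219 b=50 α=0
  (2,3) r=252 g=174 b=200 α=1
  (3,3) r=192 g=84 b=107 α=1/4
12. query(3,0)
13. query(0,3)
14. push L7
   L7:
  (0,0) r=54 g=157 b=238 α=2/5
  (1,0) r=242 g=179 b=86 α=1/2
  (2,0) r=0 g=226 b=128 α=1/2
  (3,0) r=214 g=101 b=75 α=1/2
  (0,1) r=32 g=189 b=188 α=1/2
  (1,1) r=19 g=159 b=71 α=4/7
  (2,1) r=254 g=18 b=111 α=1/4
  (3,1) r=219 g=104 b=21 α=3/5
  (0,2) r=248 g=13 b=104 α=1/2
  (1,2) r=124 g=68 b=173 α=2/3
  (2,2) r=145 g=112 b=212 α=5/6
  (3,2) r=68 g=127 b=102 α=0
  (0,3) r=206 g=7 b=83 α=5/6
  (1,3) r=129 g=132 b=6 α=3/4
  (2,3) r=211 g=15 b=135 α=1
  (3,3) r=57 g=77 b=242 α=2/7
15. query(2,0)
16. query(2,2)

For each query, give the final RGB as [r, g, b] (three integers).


(1,2) stack=L1,L2; from [0,0,0]:
after L1 α=5/8: [255/8, 615/4, 5]
after L2 α=1/2: [503/16, 1483/8, 75/2]
rounded: [31, 185, 38]

query (0,1) [L1,L2] — begin 0,0,0
L1 α=0: [0, 0, 0]
L2 α=2/7: [36, 68/7, 508/7]
rounded: [36, 10, 73]

(1,0) stack=L1,L3; from [0,0,0]:
after L1 α=1/2: [57, 124, 91/2]
after L3 α=1/8: [66, 133, 837/16]
= [66, 133, 52]

at x=3,y=0 over L1,L3,L4,L5:
L1 α=1/3: [17/3, 56, 211/3]
L3 α=5/6: [826/9, 811/6, 113/9]
L4 α=5/7: [3587/63, 3046/21, 10711/63]
L5 α=2/7: [41623/441, 15566/147, 62375/441]
= [94, 106, 141]

query (3,0) [L1,L3,L4,L5,L6] — begin 0,0,0
L1 α=1/3: [17/3, 56, 211/3]
L3 α=5/6: [826/9, 811/6, 113/9]
L4 α=5/7: [3587/63, 3046/21, 10711/63]
L5 α=2/7: [41623/441, 15566/147, 62375/441]
L6 α=2/3: [182743/1323, 73778/441, 249359/1323]
= [138, 167, 188]

(0,3) stack=L1,L3,L4,L5,L6; from [0,0,0]:
+L1 (α=1/2) → [153/2, 24, 175/2]
+L3 (α=2/5) → [259/2, 448/5, 529/10]
+L4 (α=1/2) → [453/4, 234/5, 2909/20]
+L5 (α=1/6) → [3025/24, 79/2, 3281/24]
+L6 (α=1/2) → [3457/48, 445/4, 5465/48]
rounded: [72, 111, 114]

at x=2,y=0 over L1,L3,L4,L5,L6,L7:
+L1 (α=5/6) → [515/6, 865/6, 10]
+L3 (α=5/6) → [5825/36, 3235/36, 335/3]
+L4 (α=3/8) → [40465/288, 31727/288, 2935/24]
+L5 (α=3/7) → [94249/504, 40799/504, 733/6]
+L6 (α=5/8) → [141289/1344, 198719/1344, 1023/16]
+L7 (α=1/2) → [141289/2688, 502463/2688, 3071/32]
= [53, 187, 96]

at x=2,y=2 over L1,L3,L4,L5,L6,L7:
L1 α=0: [0, 0, 0]
L3 α=2/7: [298/7, 502/7, 10]
L4 α=3/4: [1409/14, 4177/28, 703/4]
L5 α=1/6: [10013/84, 24329/168, 4327/24]
L6 α=3/4: [59153/336, 142265/672, 19231/96]
L7 α=5/6: [302753/2016, 518585/4032, 120991/576]
rounded: [150, 129, 210]


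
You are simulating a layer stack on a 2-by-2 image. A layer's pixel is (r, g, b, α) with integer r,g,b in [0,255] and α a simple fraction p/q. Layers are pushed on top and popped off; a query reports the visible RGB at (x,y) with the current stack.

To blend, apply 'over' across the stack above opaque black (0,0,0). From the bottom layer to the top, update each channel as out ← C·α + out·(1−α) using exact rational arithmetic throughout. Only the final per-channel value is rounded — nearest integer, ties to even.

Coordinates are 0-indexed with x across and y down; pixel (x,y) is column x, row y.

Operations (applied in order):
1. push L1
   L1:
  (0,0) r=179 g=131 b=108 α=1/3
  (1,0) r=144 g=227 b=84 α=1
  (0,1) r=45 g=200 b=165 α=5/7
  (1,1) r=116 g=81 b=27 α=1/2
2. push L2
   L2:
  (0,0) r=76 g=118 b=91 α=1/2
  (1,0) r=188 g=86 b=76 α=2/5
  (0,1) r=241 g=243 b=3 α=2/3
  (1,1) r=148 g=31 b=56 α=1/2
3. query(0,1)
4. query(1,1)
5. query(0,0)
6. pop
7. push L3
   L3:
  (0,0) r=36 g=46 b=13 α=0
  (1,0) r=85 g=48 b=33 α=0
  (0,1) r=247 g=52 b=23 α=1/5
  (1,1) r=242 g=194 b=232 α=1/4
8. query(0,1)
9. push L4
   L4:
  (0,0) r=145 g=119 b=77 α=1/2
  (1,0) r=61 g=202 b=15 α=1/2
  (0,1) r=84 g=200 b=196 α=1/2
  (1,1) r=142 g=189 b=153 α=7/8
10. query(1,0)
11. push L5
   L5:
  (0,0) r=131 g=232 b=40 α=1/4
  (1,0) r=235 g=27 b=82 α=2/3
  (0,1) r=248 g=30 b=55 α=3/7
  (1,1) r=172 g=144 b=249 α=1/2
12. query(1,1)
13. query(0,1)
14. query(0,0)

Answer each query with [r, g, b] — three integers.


(0,1) stack=L1,L2; from [0,0,0]:
after L1 α=5/7: [225/7, 1000/7, 825/7]
after L2 α=2/3: [3599/21, 4402/21, 289/7]
rounded: [171, 210, 41]

(1,1) stack=L1,L2; from [0,0,0]:
+L1 (α=1/2) → [58, 81/2, 27/2]
+L2 (α=1/2) → [103, 143/4, 139/4]
= [103, 36, 35]

at x=0,y=0 over L1,L2:
L1 α=1/3: [179/3, 131/3, 36]
L2 α=1/2: [407/6, 485/6, 127/2]
rounded: [68, 81, 64]

query (0,1) [L1,L3] — begin 0,0,0
+L1 (α=5/7) → [225/7, 1000/7, 825/7]
+L3 (α=1/5) → [2629/35, 4364/35, 3461/35]
= [75, 125, 99]

query (1,0) [L1,L3,L4] — begin 0,0,0
L1 α=1: [144, 227, 84]
L3 α=0: [144, 227, 84]
L4 α=1/2: [205/2, 429/2, 99/2]
rounded: [102, 214, 50]

at x=1,y=1 over L1,L3,L4,L5:
after L1 α=1/2: [58, 81/2, 27/2]
after L3 α=1/4: [104, 631/8, 545/8]
after L4 α=7/8: [549/4, 11215/64, 9113/64]
after L5 α=1/2: [1237/8, 20431/128, 25049/128]
= [155, 160, 196]

query (0,1) [L1,L3,L4,L5] — begin 0,0,0
+L1 (α=5/7) → [225/7, 1000/7, 825/7]
+L3 (α=1/5) → [2629/35, 4364/35, 3461/35]
+L4 (α=1/2) → [5569/70, 5682/35, 10321/70]
+L5 (α=3/7) → [37178/245, 25878/245, 26417/245]
→ [152, 106, 108]

at x=0,y=0 over L1,L3,L4,L5:
L1 α=1/3: [179/3, 131/3, 36]
L3 α=0: [179/3, 131/3, 36]
L4 α=1/2: [307/3, 244/3, 113/2]
L5 α=1/4: [219/2, 119, 419/8]
→ [110, 119, 52]


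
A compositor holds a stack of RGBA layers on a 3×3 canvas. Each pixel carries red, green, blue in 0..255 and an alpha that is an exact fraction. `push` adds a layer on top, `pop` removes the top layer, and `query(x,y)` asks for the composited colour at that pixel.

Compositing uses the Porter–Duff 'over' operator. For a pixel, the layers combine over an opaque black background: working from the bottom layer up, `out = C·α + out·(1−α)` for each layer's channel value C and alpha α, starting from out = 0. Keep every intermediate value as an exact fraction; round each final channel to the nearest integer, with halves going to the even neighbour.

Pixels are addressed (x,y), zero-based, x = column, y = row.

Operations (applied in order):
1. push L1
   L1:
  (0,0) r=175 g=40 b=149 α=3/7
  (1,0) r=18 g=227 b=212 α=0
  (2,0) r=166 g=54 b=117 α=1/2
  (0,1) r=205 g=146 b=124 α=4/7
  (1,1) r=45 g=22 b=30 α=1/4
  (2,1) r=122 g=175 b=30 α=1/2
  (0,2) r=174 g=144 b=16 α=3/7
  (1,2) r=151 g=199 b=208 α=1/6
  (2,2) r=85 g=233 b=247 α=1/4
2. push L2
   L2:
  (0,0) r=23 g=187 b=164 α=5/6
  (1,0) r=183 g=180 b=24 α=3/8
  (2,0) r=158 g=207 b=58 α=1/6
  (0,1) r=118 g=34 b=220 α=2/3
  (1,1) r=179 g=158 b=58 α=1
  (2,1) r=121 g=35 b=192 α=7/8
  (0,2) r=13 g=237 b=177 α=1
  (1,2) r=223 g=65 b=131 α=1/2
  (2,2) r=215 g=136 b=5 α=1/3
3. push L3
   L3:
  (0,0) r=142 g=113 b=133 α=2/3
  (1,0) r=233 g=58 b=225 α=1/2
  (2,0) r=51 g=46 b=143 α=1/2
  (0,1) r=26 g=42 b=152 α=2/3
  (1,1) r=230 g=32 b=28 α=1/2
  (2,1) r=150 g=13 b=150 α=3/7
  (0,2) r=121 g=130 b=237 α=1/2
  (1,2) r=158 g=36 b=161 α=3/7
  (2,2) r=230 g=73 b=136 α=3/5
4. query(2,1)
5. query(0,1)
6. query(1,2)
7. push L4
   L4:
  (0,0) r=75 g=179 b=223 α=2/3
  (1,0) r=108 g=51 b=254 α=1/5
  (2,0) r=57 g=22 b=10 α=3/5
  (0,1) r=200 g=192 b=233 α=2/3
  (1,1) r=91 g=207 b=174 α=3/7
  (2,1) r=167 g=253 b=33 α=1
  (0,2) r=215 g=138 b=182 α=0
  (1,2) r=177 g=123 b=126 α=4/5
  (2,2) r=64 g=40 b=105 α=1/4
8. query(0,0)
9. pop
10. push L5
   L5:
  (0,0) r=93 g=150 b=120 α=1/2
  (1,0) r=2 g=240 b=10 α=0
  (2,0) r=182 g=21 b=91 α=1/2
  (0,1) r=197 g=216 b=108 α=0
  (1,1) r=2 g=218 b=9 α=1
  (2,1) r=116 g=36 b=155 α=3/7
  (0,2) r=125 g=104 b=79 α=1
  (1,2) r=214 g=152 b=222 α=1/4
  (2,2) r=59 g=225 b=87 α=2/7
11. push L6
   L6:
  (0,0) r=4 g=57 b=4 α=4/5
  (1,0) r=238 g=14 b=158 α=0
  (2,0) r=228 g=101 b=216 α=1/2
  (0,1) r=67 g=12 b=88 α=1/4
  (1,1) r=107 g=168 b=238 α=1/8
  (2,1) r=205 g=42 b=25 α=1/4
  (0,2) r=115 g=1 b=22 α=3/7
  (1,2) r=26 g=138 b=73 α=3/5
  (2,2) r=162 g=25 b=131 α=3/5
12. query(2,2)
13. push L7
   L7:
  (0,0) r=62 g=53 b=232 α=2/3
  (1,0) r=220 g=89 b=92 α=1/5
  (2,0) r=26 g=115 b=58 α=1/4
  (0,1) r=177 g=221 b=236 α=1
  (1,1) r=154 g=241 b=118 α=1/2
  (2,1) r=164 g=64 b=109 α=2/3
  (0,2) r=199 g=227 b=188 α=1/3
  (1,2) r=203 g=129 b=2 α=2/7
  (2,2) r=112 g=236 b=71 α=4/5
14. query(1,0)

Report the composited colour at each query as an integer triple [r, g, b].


(2,1) stack=L1,L2,L3; from [0,0,0]:
L1 α=1/2: [61, 175/2, 15]
L2 α=7/8: [227/2, 665/16, 1359/8]
L3 α=3/7: [904/7, 821/28, 2259/14]
rounded: [129, 29, 161]

query (0,1) [L1,L2,L3] — begin 0,0,0
after L1 α=4/7: [820/7, 584/7, 496/7]
after L2 α=2/3: [824/7, 1060/21, 1192/7]
after L3 α=2/3: [396/7, 2824/63, 3320/21]
= [57, 45, 158]

at x=1,y=2 over L1,L2,L3:
+L1 (α=1/6) → [151/6, 199/6, 104/3]
+L2 (α=1/2) → [1489/12, 589/12, 497/6]
+L3 (α=3/7) → [2911/21, 913/21, 349/3]
rounded: [139, 43, 116]

at x=0,y=0 over L1,L2,L3,L4:
+L1 (α=3/7) → [75, 120/7, 447/7]
+L2 (α=5/6) → [95/3, 6665/42, 6187/42]
+L3 (α=2/3) → [947/9, 16157/126, 17359/126]
+L4 (α=2/3) → [2297/27, 61265/378, 73555/378]
rounded: [85, 162, 195]

query (2,2) [L1,L2,L3,L5,L6] — begin 0,0,0
after L1 α=1/4: [85/4, 233/4, 247/4]
after L2 α=1/3: [515/6, 505/6, 257/6]
after L3 α=3/5: [517/3, 1162/15, 1481/15]
after L5 α=2/7: [2939/21, 2512/21, 2003/21]
after L6 α=3/5: [16084/105, 6599/105, 12259/105]
→ [153, 63, 117]

query (1,0) [L1,L2,L3,L5,L6,L7] — begin 0,0,0
+L1 (α=0) → [0, 0, 0]
+L2 (α=3/8) → [549/8, 135/2, 9]
+L3 (α=1/2) → [2413/16, 251/4, 117]
+L5 (α=0) → [2413/16, 251/4, 117]
+L6 (α=0) → [2413/16, 251/4, 117]
+L7 (α=1/5) → [3293/20, 68, 112]
→ [165, 68, 112]


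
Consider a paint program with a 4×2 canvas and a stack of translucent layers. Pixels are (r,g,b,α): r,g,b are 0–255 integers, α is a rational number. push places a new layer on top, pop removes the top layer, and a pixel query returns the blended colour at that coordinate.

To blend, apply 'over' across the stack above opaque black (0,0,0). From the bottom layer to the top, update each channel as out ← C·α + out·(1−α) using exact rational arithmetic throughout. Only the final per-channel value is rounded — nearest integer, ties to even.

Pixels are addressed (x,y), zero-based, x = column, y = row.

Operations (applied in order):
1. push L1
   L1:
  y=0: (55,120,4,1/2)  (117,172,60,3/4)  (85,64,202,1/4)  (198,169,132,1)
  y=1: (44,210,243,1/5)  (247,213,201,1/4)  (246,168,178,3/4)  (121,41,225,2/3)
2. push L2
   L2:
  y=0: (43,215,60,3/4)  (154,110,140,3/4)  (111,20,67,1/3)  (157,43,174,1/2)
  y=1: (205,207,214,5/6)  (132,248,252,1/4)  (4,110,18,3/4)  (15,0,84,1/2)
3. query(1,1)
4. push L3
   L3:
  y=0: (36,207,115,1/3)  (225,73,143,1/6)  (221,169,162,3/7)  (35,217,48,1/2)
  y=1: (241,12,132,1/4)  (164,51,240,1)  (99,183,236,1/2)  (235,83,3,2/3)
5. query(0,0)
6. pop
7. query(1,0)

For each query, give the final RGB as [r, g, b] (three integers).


(1,1) stack=L1,L2; from [0,0,0]:
after L1 α=1/4: [247/4, 213/4, 201/4]
after L2 α=1/4: [1269/16, 1631/16, 1611/16]
→ [79, 102, 101]

at x=0,y=0 over L1,L2,L3:
L1 α=1/2: [55/2, 60, 2]
L2 α=3/4: [313/8, 705/4, 91/2]
L3 α=1/3: [457/12, 373/2, 206/3]
→ [38, 186, 69]

query (1,0) [L1,L2] — begin 0,0,0
L1 α=3/4: [351/4, 129, 45]
L2 α=3/4: [2199/16, 459/4, 465/4]
= [137, 115, 116]


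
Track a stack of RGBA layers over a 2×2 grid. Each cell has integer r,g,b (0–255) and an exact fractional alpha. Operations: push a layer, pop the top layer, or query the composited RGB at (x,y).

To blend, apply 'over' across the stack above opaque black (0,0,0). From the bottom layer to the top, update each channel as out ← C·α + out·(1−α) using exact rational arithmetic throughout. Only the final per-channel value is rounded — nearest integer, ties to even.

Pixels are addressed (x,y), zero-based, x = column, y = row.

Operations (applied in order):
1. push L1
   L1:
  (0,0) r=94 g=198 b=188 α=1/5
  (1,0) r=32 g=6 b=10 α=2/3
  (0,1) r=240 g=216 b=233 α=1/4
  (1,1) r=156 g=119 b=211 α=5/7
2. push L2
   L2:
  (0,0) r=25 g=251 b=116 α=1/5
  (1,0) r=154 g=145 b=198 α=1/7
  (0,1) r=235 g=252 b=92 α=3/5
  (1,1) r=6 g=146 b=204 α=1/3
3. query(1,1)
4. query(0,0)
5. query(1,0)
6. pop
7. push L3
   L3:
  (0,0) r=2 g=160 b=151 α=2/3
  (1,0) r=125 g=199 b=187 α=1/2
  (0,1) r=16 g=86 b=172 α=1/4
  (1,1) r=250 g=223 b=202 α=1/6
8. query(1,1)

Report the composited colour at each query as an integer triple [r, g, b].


at x=1,y=1 over L1,L2:
+L1 (α=5/7) → [780/7, 85, 1055/7]
+L2 (α=1/3) → [534/7, 316/3, 3538/21]
= [76, 105, 168]

(0,0) stack=L1,L2; from [0,0,0]:
+L1 (α=1/5) → [94/5, 198/5, 188/5]
+L2 (α=1/5) → [501/25, 2047/25, 1332/25]
rounded: [20, 82, 53]

(1,0) stack=L1,L2; from [0,0,0]:
+L1 (α=2/3) → [64/3, 4, 20/3]
+L2 (α=1/7) → [282/7, 169/7, 34]
→ [40, 24, 34]

(1,1) stack=L1,L3; from [0,0,0]:
L1 α=5/7: [780/7, 85, 1055/7]
L3 α=1/6: [2825/21, 108, 6689/42]
rounded: [135, 108, 159]


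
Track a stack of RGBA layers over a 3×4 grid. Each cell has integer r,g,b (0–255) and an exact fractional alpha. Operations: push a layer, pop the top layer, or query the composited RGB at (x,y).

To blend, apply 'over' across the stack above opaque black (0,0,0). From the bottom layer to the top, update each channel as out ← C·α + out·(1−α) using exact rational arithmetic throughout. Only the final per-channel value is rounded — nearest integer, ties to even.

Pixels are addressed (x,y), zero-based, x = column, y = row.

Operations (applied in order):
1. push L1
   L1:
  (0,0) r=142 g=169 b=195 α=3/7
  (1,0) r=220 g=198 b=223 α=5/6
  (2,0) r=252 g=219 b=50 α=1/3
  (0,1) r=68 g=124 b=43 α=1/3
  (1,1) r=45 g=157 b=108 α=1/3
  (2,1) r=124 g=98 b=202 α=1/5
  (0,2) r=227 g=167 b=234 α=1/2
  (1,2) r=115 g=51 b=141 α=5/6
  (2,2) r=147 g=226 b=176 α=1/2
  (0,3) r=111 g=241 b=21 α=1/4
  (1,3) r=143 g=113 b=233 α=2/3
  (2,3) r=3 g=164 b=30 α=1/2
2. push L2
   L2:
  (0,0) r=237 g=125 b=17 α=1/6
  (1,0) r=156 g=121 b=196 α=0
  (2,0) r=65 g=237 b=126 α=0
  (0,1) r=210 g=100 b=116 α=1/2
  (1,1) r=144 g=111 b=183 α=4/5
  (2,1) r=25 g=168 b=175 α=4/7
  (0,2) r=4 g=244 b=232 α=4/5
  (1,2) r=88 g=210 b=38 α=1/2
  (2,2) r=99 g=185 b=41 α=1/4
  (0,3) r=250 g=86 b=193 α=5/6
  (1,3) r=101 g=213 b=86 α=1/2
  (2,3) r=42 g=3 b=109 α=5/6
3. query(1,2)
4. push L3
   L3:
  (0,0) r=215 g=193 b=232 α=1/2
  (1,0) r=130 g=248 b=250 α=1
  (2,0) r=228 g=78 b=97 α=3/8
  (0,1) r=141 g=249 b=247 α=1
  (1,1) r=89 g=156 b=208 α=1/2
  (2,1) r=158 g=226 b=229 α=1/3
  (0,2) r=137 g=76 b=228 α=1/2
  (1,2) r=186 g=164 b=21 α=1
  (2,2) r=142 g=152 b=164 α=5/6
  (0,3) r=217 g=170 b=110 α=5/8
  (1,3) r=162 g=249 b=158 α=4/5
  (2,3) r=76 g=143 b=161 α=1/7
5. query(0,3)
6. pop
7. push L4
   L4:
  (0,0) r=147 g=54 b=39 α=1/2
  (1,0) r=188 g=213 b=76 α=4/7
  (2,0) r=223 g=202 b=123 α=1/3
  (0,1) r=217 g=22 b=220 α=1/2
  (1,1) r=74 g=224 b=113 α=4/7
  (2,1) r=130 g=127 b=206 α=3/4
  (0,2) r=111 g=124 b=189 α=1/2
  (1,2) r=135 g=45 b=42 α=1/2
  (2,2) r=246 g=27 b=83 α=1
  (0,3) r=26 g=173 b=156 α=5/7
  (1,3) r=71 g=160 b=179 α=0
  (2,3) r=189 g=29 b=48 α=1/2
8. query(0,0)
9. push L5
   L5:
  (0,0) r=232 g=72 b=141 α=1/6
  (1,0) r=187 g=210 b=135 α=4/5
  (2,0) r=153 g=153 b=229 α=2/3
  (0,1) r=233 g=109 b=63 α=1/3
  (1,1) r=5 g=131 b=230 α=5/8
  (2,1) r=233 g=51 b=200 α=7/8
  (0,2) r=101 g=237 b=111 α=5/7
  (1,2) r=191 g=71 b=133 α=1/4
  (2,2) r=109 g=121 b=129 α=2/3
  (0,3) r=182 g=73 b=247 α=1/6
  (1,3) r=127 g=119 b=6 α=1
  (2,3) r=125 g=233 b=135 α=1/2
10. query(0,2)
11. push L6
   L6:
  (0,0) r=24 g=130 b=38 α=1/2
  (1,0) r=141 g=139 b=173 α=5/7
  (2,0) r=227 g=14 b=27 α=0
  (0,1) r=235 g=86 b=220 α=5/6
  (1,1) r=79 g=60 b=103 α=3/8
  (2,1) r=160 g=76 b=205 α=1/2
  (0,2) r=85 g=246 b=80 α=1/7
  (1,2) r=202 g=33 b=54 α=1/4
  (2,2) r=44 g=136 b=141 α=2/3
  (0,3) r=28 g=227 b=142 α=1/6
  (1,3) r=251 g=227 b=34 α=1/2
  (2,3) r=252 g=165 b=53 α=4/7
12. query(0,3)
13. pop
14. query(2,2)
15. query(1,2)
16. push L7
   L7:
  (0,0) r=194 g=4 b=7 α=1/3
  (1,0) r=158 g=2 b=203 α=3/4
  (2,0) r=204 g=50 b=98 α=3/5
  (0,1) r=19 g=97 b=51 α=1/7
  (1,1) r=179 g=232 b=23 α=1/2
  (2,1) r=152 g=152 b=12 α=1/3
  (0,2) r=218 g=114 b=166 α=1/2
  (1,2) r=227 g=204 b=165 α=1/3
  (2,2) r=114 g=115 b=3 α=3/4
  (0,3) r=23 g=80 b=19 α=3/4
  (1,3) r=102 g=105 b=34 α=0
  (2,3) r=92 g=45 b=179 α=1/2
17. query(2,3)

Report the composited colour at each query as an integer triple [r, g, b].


query (1,2) [L1,L2] — begin 0,0,0
+L1 (α=5/6) → [575/6, 85/2, 235/2]
+L2 (α=1/2) → [1103/12, 505/4, 311/4]
rounded: [92, 126, 78]

(0,3) stack=L1,L2,L3; from [0,0,0]:
L1 α=1/4: [111/4, 241/4, 21/4]
L2 α=5/6: [5111/24, 1961/24, 3881/24]
L3 α=5/8: [13791/64, 8761/64, 8281/64]
rounded: [215, 137, 129]

(0,0) stack=L1,L2,L4; from [0,0,0]:
+L1 (α=3/7) → [426/7, 507/7, 585/7]
+L2 (α=1/6) → [1263/14, 1705/21, 1522/21]
+L4 (α=1/2) → [3321/28, 2839/42, 2341/42]
= [119, 68, 56]

at x=0,y=2 over L1,L2,L4,L5:
after L1 α=1/2: [227/2, 167/2, 117]
after L2 α=4/5: [259/10, 2119/10, 209]
after L4 α=1/2: [1369/20, 3359/20, 199]
after L5 α=5/7: [917/10, 15209/70, 953/7]
= [92, 217, 136]

at x=0,y=3 over L1,L2,L4,L5,L6:
+L1 (α=1/4) → [111/4, 241/4, 21/4]
+L2 (α=5/6) → [5111/24, 1961/24, 3881/24]
+L4 (α=5/7) → [953/12, 1763/12, 13241/84]
+L5 (α=1/6) → [6949/72, 9691/72, 86953/504]
+L6 (α=1/6) → [36761/432, 64799/432, 506333/3024]
→ [85, 150, 167]

at x=2,y=2 over L1,L2,L4,L5:
+L1 (α=1/2) → [147/2, 113, 88]
+L2 (α=1/4) → [639/8, 131, 305/4]
+L4 (α=1) → [246, 27, 83]
+L5 (α=2/3) → [464/3, 269/3, 341/3]
rounded: [155, 90, 114]

(1,2) stack=L1,L2,L4,L5; from [0,0,0]:
+L1 (α=5/6) → [575/6, 85/2, 235/2]
+L2 (α=1/2) → [1103/12, 505/4, 311/4]
+L4 (α=1/2) → [2723/24, 685/8, 479/8]
+L5 (α=1/4) → [4251/32, 2623/32, 2501/32]
→ [133, 82, 78]

(2,3) stack=L1,L2,L4,L5,L7; from [0,0,0]:
+L1 (α=1/2) → [3/2, 82, 15]
+L2 (α=5/6) → [141/4, 97/6, 280/3]
+L4 (α=1/2) → [897/8, 271/12, 212/3]
+L5 (α=1/2) → [1897/16, 3067/24, 617/6]
+L7 (α=1/2) → [3369/32, 4147/48, 1691/12]
= [105, 86, 141]


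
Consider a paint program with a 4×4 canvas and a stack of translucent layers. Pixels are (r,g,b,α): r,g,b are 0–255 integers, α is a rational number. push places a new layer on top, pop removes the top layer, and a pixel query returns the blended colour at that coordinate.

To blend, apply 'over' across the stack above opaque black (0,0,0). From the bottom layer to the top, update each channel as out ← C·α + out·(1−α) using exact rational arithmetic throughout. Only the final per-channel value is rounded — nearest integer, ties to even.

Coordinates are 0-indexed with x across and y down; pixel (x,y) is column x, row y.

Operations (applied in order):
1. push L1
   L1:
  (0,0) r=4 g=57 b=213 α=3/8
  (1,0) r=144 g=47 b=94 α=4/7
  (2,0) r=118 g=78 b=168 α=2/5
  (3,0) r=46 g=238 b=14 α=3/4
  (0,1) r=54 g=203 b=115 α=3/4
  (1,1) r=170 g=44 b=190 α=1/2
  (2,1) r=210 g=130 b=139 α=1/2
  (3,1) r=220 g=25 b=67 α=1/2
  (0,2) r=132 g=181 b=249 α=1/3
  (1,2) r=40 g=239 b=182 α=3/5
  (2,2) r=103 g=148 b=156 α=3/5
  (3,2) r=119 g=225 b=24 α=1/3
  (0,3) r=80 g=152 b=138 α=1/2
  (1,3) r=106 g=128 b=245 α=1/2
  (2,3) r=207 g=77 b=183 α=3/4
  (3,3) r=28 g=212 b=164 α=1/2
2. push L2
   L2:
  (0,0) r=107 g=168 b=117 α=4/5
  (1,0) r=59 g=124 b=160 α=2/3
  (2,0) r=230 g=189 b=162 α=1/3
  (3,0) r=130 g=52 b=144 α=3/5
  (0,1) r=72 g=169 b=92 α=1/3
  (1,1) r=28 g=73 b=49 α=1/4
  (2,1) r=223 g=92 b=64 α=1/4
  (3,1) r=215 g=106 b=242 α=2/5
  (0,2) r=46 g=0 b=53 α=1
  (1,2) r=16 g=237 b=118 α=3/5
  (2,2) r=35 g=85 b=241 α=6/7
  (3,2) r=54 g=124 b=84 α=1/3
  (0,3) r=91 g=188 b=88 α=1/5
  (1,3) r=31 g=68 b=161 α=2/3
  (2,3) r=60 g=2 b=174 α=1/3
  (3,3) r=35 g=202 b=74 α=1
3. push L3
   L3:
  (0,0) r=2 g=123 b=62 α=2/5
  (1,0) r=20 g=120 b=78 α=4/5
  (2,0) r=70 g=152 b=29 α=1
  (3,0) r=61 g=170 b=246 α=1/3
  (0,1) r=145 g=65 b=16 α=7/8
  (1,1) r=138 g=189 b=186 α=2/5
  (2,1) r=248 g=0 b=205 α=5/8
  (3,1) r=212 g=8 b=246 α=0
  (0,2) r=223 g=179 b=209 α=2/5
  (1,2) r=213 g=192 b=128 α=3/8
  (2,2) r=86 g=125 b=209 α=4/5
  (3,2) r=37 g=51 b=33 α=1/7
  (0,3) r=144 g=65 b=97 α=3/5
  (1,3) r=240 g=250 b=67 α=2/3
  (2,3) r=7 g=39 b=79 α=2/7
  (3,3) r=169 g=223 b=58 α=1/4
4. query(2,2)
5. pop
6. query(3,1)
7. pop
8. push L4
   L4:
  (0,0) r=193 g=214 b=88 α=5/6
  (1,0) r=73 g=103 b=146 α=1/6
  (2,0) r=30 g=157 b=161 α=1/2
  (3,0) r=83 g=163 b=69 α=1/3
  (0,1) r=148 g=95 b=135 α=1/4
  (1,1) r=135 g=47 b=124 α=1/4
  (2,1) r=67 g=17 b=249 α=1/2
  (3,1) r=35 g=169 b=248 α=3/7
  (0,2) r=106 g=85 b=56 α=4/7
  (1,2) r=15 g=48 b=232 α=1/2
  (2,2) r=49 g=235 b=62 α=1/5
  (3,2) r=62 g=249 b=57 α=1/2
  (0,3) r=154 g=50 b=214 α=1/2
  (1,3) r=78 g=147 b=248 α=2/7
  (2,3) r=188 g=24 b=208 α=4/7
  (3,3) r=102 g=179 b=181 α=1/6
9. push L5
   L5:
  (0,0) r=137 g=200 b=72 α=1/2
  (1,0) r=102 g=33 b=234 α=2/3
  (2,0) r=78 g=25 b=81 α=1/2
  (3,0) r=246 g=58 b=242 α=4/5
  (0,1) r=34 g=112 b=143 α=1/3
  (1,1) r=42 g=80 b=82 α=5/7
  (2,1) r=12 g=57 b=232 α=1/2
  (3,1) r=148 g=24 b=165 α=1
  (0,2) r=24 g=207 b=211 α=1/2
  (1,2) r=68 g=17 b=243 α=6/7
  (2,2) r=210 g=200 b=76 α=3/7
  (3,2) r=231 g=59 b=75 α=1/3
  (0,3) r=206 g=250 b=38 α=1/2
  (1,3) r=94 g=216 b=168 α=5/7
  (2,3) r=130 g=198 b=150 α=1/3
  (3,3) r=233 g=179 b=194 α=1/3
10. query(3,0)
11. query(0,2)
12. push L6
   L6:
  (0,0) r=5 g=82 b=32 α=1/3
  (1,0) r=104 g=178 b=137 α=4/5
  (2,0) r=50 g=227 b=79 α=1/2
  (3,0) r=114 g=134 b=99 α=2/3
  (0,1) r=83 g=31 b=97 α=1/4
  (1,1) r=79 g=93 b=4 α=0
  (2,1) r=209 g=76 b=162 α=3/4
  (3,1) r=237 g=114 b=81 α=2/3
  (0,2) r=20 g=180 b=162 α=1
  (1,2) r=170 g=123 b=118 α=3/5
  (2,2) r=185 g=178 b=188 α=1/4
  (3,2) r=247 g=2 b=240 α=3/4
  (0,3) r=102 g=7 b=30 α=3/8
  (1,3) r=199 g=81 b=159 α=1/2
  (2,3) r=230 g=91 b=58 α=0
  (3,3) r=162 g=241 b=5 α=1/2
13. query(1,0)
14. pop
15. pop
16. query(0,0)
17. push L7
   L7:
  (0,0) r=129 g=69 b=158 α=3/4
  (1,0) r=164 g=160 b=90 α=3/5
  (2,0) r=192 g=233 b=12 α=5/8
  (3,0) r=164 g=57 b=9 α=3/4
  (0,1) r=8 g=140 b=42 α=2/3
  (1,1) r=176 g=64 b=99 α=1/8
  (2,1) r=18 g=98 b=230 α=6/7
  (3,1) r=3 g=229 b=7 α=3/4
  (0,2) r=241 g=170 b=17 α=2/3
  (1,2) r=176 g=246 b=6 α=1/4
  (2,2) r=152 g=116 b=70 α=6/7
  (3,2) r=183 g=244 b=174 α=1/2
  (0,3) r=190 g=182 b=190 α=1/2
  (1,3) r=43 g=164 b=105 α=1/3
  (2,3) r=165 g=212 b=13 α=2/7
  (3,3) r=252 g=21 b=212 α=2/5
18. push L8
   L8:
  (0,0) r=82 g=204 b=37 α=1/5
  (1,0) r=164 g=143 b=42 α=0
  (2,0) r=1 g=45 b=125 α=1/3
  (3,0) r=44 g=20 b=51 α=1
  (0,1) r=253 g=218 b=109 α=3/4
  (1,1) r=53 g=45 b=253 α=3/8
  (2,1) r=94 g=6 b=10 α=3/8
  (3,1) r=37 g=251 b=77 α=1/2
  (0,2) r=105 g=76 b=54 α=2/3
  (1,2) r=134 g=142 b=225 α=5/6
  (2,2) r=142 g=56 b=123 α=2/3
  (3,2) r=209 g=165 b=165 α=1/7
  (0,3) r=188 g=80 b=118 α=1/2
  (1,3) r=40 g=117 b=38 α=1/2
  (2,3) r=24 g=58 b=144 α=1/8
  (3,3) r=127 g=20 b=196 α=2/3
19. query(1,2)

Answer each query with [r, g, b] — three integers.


query (2,2) [L1,L2,L3] — begin 0,0,0
L1 α=3/5: [309/5, 444/5, 468/5]
L2 α=6/7: [1359/35, 2994/35, 7698/35]
L3 α=4/5: [13399/175, 20494/175, 36958/175]
rounded: [77, 117, 211]

query (3,1) [L1,L2] — begin 0,0,0
+L1 (α=1/2) → [110, 25/2, 67/2]
+L2 (α=2/5) → [152, 499/10, 1169/10]
→ [152, 50, 117]

at x=3,y=0 over L1,L4,L5:
+L1 (α=3/4) → [69/2, 357/2, 21/2]
+L4 (α=1/3) → [152/3, 520/3, 30]
+L5 (α=4/5) → [3104/15, 1216/15, 998/5]
rounded: [207, 81, 200]

(0,2) stack=L1,L4,L5; from [0,0,0]:
after L1 α=1/3: [44, 181/3, 83]
after L4 α=4/7: [556/7, 521/7, 473/7]
after L5 α=1/2: [362/7, 985/7, 975/7]
= [52, 141, 139]

at x=1,y=0 over L1,L4,L5,L6:
+L1 (α=4/7) → [576/7, 188/7, 376/7]
+L4 (α=1/6) → [3391/42, 1661/42, 1451/21]
+L5 (α=2/3) → [11959/126, 4433/126, 11279/63]
+L6 (α=4/5) → [12875/126, 18829/126, 45803/315]
= [102, 149, 145]

at x=0,y=0 over L1,L4:
after L1 α=3/8: [3/2, 171/8, 639/8]
after L4 α=5/6: [1933/12, 8731/48, 4159/48]
rounded: [161, 182, 87]

query (1,2) [L1,L4,L7,L8] — begin 0,0,0
after L1 α=3/5: [24, 717/5, 546/5]
after L4 α=1/2: [39/2, 957/10, 853/5]
after L7 α=1/4: [469/8, 5331/40, 2589/20]
after L8 α=5/6: [1943/16, 33731/240, 8363/40]
→ [121, 141, 209]
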